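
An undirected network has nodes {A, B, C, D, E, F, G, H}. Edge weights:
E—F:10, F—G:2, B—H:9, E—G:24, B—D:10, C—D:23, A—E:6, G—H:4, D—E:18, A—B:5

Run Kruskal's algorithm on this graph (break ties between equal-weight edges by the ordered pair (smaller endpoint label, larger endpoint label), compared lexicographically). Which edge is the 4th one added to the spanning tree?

Kruskal: consider edges lightest-first.
F—G (2): add — endpoints in different components.
G—H (4): add — endpoints in different components.
A—B (5): add — endpoints in different components.
A—E (6): add — endpoints in different components.
B—H (9): add — endpoints in different components.
B—D (10): add — endpoints in different components.
E—F (10): skip — E and F already connected.
D—E (18): skip — D and E already connected.
C—D (23): add — endpoints in different components.
The 4th edge added is A—E.

A-E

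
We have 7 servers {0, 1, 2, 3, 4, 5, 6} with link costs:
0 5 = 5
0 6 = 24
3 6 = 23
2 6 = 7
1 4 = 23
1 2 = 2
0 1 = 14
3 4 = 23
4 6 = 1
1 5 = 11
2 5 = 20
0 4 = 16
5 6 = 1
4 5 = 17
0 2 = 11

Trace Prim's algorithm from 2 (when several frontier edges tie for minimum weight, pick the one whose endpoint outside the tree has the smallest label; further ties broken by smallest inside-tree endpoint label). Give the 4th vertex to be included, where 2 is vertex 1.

4

Prim, starting at 2.
Step 1: cheapest edge leaving the tree is 1 2 (2); add 1.
Step 2: cheapest edge leaving the tree is 2 6 (7); add 6.
Step 3: cheapest edge leaving the tree is 4 6 (1); add 4.
Step 4: cheapest edge leaving the tree is 5 6 (1); add 5.
Step 5: cheapest edge leaving the tree is 0 5 (5); add 0.
Step 6: cheapest edge leaving the tree is 3 4 (23); add 3.
Vertex order: 2, 1, 6, 4, 5, 0, 3. The 4th vertex is 4.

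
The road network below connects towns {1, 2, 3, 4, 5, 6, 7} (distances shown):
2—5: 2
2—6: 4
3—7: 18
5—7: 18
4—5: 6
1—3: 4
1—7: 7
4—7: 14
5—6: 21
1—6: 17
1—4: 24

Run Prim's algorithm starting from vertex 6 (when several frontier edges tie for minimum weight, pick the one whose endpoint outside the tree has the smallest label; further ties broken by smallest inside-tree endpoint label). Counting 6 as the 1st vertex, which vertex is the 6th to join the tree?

1

Grow the tree from 6 using Prim:
Step 1: frontier [2—6 4, 1—6 17, 5—6 21] → take 2—6 (4); add 2.
Step 2: frontier [2—5 2, 1—6 17, 5—6 21] → take 2—5 (2); add 5.
Step 3: frontier [4—5 6, 5—7 18, 1—6 17] → take 4—5 (6); add 4.
Step 4: frontier [4—7 14, 1—4 24, 5—7 18, 1—6 17] → take 4—7 (14); add 7.
Step 5: frontier [1—4 24, 1—6 17, 1—7 7, 3—7 18] → take 1—7 (7); add 1.
Step 6: frontier [1—3 4, 3—7 18] → take 1—3 (4); add 3.
Vertex order: 6, 2, 5, 4, 7, 1, 3. The 6th vertex is 1.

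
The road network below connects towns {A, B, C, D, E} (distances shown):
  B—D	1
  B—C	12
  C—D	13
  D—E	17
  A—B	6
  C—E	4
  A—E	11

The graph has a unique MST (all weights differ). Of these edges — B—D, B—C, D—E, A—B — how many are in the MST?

2

Kruskal's algorithm — process edges by increasing weight (ties by edge label):
B—D (1): add. Components now {A} {B,D} {C} {E}
C—E (4): add. Components now {A} {B,D} {C,E}
A—B (6): add. Components now {A,B,D} {C,E}
A—E (11): add. Components now {A,B,C,D,E}
MST edge set: {B—D, C—E, A—B, A—E}.
Of the listed edges, {B—D, A—B} are in the MST → 2.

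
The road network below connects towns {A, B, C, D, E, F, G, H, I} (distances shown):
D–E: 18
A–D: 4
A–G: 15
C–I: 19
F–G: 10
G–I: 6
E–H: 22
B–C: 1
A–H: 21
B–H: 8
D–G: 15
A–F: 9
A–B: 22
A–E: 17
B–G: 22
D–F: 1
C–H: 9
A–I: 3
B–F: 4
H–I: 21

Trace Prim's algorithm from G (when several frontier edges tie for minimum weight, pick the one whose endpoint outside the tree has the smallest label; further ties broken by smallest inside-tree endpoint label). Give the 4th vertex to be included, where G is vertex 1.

D

Grow the tree from G using Prim:
Step 1: cheapest edge leaving the tree is G–I (6); add I.
Step 2: cheapest edge leaving the tree is A–I (3); add A.
Step 3: cheapest edge leaving the tree is A–D (4); add D.
Step 4: cheapest edge leaving the tree is D–F (1); add F.
Step 5: cheapest edge leaving the tree is B–F (4); add B.
Step 6: cheapest edge leaving the tree is B–C (1); add C.
Step 7: cheapest edge leaving the tree is B–H (8); add H.
Step 8: cheapest edge leaving the tree is A–E (17); add E.
Vertex order: G, I, A, D, F, B, C, H, E. The 4th vertex is D.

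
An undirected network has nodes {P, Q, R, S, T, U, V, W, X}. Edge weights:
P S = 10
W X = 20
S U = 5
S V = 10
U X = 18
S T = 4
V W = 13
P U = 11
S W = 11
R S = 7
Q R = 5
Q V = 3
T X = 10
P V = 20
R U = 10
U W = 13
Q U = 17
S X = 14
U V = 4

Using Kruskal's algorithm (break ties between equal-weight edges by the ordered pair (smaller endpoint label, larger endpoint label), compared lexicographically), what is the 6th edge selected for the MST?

P-S

Kruskal's algorithm — process edges by increasing weight (ties by edge label):
Q V (3): add — endpoints in different components.
S T (4): add — endpoints in different components.
U V (4): add — endpoints in different components.
Q R (5): add — endpoints in different components.
S U (5): add — endpoints in different components.
R S (7): skip — R and S already connected.
P S (10): add — endpoints in different components.
R U (10): skip — U and R already connected.
S V (10): skip — V and S already connected.
T X (10): add — endpoints in different components.
P U (11): skip — P and U already connected.
S W (11): add — endpoints in different components.
The 6th edge added is P S.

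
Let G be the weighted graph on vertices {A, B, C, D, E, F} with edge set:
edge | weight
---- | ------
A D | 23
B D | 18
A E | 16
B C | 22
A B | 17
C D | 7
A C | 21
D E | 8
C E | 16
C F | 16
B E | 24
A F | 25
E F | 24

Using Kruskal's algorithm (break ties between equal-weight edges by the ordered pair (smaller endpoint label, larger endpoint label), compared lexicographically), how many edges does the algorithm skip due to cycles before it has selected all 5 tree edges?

1

Sort edges by weight, then run Kruskal:
C D (7): add. Components now {A} {B} {C,D} {E} {F}
D E (8): add. Components now {A} {B} {C,D,E} {F}
A E (16): add. Components now {A,C,D,E} {B} {F}
C E (16): skip — C and E already connected.
C F (16): add. Components now {A,C,D,E,F} {B}
A B (17): add. Components now {A,B,C,D,E,F}
Edges rejected before the tree was complete: 1.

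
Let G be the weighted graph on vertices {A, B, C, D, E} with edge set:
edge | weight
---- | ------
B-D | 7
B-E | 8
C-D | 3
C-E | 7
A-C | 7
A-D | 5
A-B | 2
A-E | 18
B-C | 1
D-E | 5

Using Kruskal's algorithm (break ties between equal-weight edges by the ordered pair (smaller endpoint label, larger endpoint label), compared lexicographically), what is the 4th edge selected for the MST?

D-E

Kruskal: consider edges lightest-first.
B-C (1): add — endpoints in different components.
A-B (2): add — endpoints in different components.
C-D (3): add — endpoints in different components.
A-D (5): skip — A and D already connected.
D-E (5): add — endpoints in different components.
The 4th edge added is D-E.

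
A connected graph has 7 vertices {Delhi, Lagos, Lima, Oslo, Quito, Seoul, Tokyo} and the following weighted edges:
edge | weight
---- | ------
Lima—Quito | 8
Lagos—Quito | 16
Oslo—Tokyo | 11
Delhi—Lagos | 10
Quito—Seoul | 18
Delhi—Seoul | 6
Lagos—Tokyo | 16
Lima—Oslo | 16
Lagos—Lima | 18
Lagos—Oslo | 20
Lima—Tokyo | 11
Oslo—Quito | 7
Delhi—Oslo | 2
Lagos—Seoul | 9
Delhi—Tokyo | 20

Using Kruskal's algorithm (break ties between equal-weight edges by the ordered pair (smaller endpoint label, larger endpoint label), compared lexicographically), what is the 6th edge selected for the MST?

Lima-Tokyo

Kruskal's algorithm — process edges by increasing weight (ties by edge label):
Delhi—Oslo (2): add — endpoints in different components.
Delhi—Seoul (6): add — endpoints in different components.
Oslo—Quito (7): add — endpoints in different components.
Lima—Quito (8): add — endpoints in different components.
Lagos—Seoul (9): add — endpoints in different components.
Delhi—Lagos (10): skip — Delhi and Lagos already connected.
Lima—Tokyo (11): add — endpoints in different components.
The 6th edge added is Lima—Tokyo.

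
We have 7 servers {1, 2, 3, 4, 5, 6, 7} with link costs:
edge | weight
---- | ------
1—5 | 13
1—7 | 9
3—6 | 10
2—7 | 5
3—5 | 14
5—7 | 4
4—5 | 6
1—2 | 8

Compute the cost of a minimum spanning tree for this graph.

47

Prim's algorithm from 1:
Step 1: cheapest edge leaving the tree is 1—2 (8); add 2.
Step 2: cheapest edge leaving the tree is 2—7 (5); add 7.
Step 3: cheapest edge leaving the tree is 5—7 (4); add 5.
Step 4: cheapest edge leaving the tree is 4—5 (6); add 4.
Step 5: cheapest edge leaving the tree is 3—5 (14); add 3.
Step 6: cheapest edge leaving the tree is 3—6 (10); add 6.
MST edges: 1—2, 2—7, 5—7, 4—5, 3—5, 3—6; total weight 8+5+4+6+14+10 = 47.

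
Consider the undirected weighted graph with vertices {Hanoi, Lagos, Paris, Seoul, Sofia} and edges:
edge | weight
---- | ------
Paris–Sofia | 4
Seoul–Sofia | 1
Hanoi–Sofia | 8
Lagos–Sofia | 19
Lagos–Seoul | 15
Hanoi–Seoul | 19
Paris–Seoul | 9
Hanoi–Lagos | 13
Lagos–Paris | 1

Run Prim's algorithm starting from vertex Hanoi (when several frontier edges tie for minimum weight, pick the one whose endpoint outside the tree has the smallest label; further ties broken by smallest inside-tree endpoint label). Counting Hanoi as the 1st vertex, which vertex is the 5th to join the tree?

Grow the tree from Hanoi using Prim:
Step 1: frontier [Hanoi–Sofia 8, Hanoi–Lagos 13, Hanoi–Seoul 19] → take Hanoi–Sofia (8); add Sofia.
Step 2: frontier [Hanoi–Lagos 13, Hanoi–Seoul 19, Seoul–Sofia 1, Paris–Sofia 4, Lagos–Sofia 19] → take Seoul–Sofia (1); add Seoul.
Step 3: frontier [Hanoi–Lagos 13, Paris–Seoul 9, Lagos–Seoul 15, Paris–Sofia 4, Lagos–Sofia 19] → take Paris–Sofia (4); add Paris.
Step 4: frontier [Hanoi–Lagos 13, Lagos–Paris 1, Lagos–Seoul 15, Lagos–Sofia 19] → take Lagos–Paris (1); add Lagos.
Vertex order: Hanoi, Sofia, Seoul, Paris, Lagos. The 5th vertex is Lagos.

Lagos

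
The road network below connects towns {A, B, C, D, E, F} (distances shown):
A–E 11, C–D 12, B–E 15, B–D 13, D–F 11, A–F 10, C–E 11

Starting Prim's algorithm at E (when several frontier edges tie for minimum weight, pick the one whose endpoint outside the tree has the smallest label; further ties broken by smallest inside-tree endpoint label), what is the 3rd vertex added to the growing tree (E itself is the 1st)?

Prim's algorithm from E:
Step 1: frontier [A–E 11, C–E 11, B–E 15] → take A–E (11); add A.
Step 2: frontier [A–F 10, C–E 11, B–E 15] → take A–F (10); add F.
Step 3: frontier [C–E 11, B–E 15, D–F 11] → take C–E (11); add C.
Step 4: frontier [C–D 12, B–E 15, D–F 11] → take D–F (11); add D.
Step 5: frontier [B–D 13, B–E 15] → take B–D (13); add B.
Vertex order: E, A, F, C, D, B. The 3rd vertex is F.

F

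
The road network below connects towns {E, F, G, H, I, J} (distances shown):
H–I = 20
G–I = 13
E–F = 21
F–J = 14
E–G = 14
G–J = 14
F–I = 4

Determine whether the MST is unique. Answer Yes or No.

Kruskal: consider edges lightest-first.
F–I (4): add. Components now {E} {F,I} {G} {H} {J}
G–I (13): add. Components now {E} {F,G,I} {H} {J}
E–G (14): add. Components now {E,F,G,I} {H} {J}
F–J (14): add. Components now {E,F,G,I,J} {H}
G–J (14): skip — G and J already connected.
H–I (20): add. Components now {E,F,G,H,I,J}
Non-tree edge G–J has weight 14, equal to the heaviest edge on its tree cycle — swapping gives another MST of the same weight. Not unique.

No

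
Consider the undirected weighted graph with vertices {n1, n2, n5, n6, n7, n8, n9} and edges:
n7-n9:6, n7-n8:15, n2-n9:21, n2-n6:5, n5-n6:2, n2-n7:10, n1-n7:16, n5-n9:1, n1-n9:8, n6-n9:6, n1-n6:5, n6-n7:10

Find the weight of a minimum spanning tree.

Sort edges by weight, then run Kruskal:
n5-n9 (1): add — endpoints in different components.
n5-n6 (2): add — endpoints in different components.
n1-n6 (5): add — endpoints in different components.
n2-n6 (5): add — endpoints in different components.
n6-n9 (6): skip — n9 and n6 already connected.
n7-n9 (6): add — endpoints in different components.
n1-n9 (8): skip — n1 and n9 already connected.
n2-n7 (10): skip — n7 and n2 already connected.
n6-n7 (10): skip — n7 and n6 already connected.
n7-n8 (15): add — endpoints in different components.
MST edges: n5-n9, n5-n6, n1-n6, n2-n6, n7-n9, n7-n8; total weight 1+2+5+5+6+15 = 34.

34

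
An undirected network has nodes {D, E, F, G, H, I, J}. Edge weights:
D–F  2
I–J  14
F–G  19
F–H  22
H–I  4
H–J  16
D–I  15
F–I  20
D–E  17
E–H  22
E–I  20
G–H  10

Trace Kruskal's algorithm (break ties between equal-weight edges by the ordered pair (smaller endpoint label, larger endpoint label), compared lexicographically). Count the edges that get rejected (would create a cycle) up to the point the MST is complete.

Kruskal's algorithm — process edges by increasing weight (ties by edge label):
D–F (2): add. Components now {D,F} {E} {G} {H} {I} {J}
H–I (4): add. Components now {D,F} {E} {G} {H,I} {J}
G–H (10): add. Components now {D,F} {E} {G,H,I} {J}
I–J (14): add. Components now {D,F} {E} {G,H,I,J}
D–I (15): add. Components now {D,F,G,H,I,J} {E}
H–J (16): skip — H and J already connected.
D–E (17): add. Components now {D,E,F,G,H,I,J}
Edges rejected before the tree was complete: 1.

1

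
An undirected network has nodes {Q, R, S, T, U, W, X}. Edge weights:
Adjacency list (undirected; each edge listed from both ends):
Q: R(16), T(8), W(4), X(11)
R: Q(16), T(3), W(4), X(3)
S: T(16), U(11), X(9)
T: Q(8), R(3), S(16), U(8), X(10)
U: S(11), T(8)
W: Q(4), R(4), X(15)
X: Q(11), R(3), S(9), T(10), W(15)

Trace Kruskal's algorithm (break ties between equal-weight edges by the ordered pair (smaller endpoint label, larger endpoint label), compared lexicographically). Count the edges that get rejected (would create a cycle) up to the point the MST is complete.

Sort edges by weight, then run Kruskal:
R T (3): add. Components now {R,T} {W} {U} {Q} {X} {S}
R X (3): add. Components now {R,T,X} {W} {U} {Q} {S}
Q W (4): add. Components now {R,T,X} {Q,W} {U} {S}
R W (4): add. Components now {Q,R,T,W,X} {U} {S}
Q T (8): skip — Q and T already connected.
T U (8): add. Components now {Q,R,T,U,W,X} {S}
S X (9): add. Components now {Q,R,S,T,U,W,X}
Edges rejected before the tree was complete: 1.

1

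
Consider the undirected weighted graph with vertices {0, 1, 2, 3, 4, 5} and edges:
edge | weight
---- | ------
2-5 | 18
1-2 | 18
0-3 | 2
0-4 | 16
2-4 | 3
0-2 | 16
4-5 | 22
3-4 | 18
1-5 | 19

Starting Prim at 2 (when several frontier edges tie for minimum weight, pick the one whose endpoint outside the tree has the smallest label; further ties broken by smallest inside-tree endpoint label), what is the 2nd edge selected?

0-2

Prim's algorithm from 2:
Step 1: cheapest edge leaving the tree is 2-4 (3); add 4.
Step 2: cheapest edge leaving the tree is 0-2 (16); add 0.
Step 3: cheapest edge leaving the tree is 0-3 (2); add 3.
Step 4: cheapest edge leaving the tree is 1-2 (18); add 1.
Step 5: cheapest edge leaving the tree is 2-5 (18); add 5.
The 2nd edge added is 0-2.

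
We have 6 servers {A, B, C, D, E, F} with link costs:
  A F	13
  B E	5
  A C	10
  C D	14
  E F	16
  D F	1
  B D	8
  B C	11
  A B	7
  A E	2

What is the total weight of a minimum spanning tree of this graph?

Grow the tree from C using Prim:
Step 1: cheapest edge leaving the tree is A C (10); add A.
Step 2: cheapest edge leaving the tree is A E (2); add E.
Step 3: cheapest edge leaving the tree is B E (5); add B.
Step 4: cheapest edge leaving the tree is B D (8); add D.
Step 5: cheapest edge leaving the tree is D F (1); add F.
MST edges: A C, A E, B E, B D, D F; total weight 10+2+5+8+1 = 26.

26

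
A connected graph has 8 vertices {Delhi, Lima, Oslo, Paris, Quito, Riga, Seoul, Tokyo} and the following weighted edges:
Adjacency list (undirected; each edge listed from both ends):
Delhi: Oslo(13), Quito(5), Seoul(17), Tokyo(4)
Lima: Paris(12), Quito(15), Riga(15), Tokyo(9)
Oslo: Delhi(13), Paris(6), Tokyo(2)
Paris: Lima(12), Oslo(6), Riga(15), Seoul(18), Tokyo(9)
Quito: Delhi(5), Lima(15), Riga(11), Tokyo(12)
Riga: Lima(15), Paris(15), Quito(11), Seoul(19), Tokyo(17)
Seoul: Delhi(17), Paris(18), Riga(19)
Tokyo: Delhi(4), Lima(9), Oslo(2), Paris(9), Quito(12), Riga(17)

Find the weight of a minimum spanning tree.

54

Sort edges by weight, then run Kruskal:
Oslo–Tokyo (2): add — endpoints in different components.
Delhi–Tokyo (4): add — endpoints in different components.
Delhi–Quito (5): add — endpoints in different components.
Oslo–Paris (6): add — endpoints in different components.
Lima–Tokyo (9): add — endpoints in different components.
Paris–Tokyo (9): skip — Paris and Tokyo already connected.
Quito–Riga (11): add — endpoints in different components.
Lima–Paris (12): skip — Paris and Lima already connected.
Quito–Tokyo (12): skip — Tokyo and Quito already connected.
Delhi–Oslo (13): skip — Oslo and Delhi already connected.
Lima–Quito (15): skip — Lima and Quito already connected.
Lima–Riga (15): skip — Lima and Riga already connected.
Paris–Riga (15): skip — Paris and Riga already connected.
Delhi–Seoul (17): add — endpoints in different components.
MST edges: Oslo–Tokyo, Delhi–Tokyo, Delhi–Quito, Oslo–Paris, Lima–Tokyo, Quito–Riga, Delhi–Seoul; total weight 2+4+5+6+9+11+17 = 54.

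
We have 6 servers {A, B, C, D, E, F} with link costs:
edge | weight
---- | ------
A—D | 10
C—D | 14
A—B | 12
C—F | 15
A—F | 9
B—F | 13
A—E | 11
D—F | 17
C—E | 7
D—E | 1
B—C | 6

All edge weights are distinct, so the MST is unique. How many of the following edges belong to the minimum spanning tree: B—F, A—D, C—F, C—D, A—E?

1

Kruskal's algorithm — process edges by increasing weight (ties by edge label):
D—E (1): add. Components now {A} {B} {C} {D,E} {F}
B—C (6): add. Components now {A} {B,C} {D,E} {F}
C—E (7): add. Components now {A} {B,C,D,E} {F}
A—F (9): add. Components now {A,F} {B,C,D,E}
A—D (10): add. Components now {A,B,C,D,E,F}
MST edge set: {D—E, B—C, C—E, A—F, A—D}.
Of the listed edges, {A—D} are in the MST → 1.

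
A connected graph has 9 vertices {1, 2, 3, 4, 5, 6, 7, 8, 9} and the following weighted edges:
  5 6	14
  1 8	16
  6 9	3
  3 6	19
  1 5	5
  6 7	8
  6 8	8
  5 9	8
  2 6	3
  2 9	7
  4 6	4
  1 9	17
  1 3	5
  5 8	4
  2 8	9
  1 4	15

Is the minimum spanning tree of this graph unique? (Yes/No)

Kruskal: consider edges lightest-first.
2 6 (3): add — endpoints in different components.
6 9 (3): add — endpoints in different components.
4 6 (4): add — endpoints in different components.
5 8 (4): add — endpoints in different components.
1 3 (5): add — endpoints in different components.
1 5 (5): add — endpoints in different components.
2 9 (7): skip — 2 and 9 already connected.
5 9 (8): add — endpoints in different components.
6 7 (8): add — endpoints in different components.
Non-tree edge 6 8 has weight 8, equal to the heaviest edge on its tree cycle — swapping gives another MST of the same weight. Not unique.

No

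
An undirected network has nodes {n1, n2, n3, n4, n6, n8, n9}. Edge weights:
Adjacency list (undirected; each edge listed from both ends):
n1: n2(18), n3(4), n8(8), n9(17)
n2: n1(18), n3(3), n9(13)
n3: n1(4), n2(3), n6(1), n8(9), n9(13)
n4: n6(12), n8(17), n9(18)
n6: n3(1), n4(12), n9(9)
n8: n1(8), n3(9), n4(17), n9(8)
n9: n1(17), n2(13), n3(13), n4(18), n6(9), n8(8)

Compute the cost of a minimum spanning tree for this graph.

Kruskal: consider edges lightest-first.
n3—n6 (1): add — endpoints in different components.
n2—n3 (3): add — endpoints in different components.
n1—n3 (4): add — endpoints in different components.
n1—n8 (8): add — endpoints in different components.
n8—n9 (8): add — endpoints in different components.
n3—n8 (9): skip — n3 and n8 already connected.
n6—n9 (9): skip — n6 and n9 already connected.
n4—n6 (12): add — endpoints in different components.
MST edges: n3—n6, n2—n3, n1—n3, n1—n8, n8—n9, n4—n6; total weight 1+3+4+8+8+12 = 36.

36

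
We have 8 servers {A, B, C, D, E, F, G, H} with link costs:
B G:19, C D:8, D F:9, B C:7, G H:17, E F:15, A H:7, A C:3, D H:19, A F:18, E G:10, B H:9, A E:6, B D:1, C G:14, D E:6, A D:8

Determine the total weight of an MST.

42

Prim's algorithm from D:
Step 1: cheapest edge leaving the tree is B D (1); add B.
Step 2: cheapest edge leaving the tree is D E (6); add E.
Step 3: cheapest edge leaving the tree is A E (6); add A.
Step 4: cheapest edge leaving the tree is A C (3); add C.
Step 5: cheapest edge leaving the tree is A H (7); add H.
Step 6: cheapest edge leaving the tree is D F (9); add F.
Step 7: cheapest edge leaving the tree is E G (10); add G.
MST edges: B D, D E, A E, A C, A H, D F, E G; total weight 1+6+6+3+7+9+10 = 42.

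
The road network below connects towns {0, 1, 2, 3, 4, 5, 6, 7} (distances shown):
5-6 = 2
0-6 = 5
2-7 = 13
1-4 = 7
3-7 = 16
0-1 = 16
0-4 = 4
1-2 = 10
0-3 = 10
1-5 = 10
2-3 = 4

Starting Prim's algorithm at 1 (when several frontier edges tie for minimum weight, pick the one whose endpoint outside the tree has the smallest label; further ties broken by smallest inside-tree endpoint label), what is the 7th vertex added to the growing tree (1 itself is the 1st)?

3

Prim, starting at 1.
Step 1: frontier [1-4 7, 1-2 10, 1-5 10, 0-1 16] → take 1-4 (7); add 4.
Step 2: frontier [1-2 10, 1-5 10, 0-1 16, 0-4 4] → take 0-4 (4); add 0.
Step 3: frontier [0-6 5, 0-3 10, 1-2 10, 1-5 10] → take 0-6 (5); add 6.
Step 4: frontier [0-3 10, 1-2 10, 1-5 10, 5-6 2] → take 5-6 (2); add 5.
Step 5: frontier [0-3 10, 1-2 10] → take 1-2 (10); add 2.
Step 6: frontier [0-3 10, 2-3 4, 2-7 13] → take 2-3 (4); add 3.
Step 7: frontier [2-7 13, 3-7 16] → take 2-7 (13); add 7.
Vertex order: 1, 4, 0, 6, 5, 2, 3, 7. The 7th vertex is 3.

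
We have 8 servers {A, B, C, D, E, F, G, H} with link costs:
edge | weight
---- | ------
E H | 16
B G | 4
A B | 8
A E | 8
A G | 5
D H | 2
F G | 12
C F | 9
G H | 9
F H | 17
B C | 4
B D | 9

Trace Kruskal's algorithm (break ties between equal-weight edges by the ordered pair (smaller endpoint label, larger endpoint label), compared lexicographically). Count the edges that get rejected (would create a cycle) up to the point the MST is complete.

1

Kruskal's algorithm — process edges by increasing weight (ties by edge label):
D H (2): add — endpoints in different components.
B C (4): add — endpoints in different components.
B G (4): add — endpoints in different components.
A G (5): add — endpoints in different components.
A B (8): skip — A and B already connected.
A E (8): add — endpoints in different components.
B D (9): add — endpoints in different components.
C F (9): add — endpoints in different components.
Edges rejected before the tree was complete: 1.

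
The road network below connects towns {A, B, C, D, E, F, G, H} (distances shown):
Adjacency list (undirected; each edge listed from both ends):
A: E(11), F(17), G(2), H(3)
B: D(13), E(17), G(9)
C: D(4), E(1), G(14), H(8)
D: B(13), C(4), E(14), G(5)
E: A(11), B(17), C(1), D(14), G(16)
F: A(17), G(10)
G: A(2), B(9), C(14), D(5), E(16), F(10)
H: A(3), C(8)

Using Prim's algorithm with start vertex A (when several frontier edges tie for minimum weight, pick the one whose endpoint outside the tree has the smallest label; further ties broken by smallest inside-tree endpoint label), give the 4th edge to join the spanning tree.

C-D

Grow the tree from A using Prim:
Step 1: cheapest edge leaving the tree is A–G (2); add G.
Step 2: cheapest edge leaving the tree is A–H (3); add H.
Step 3: cheapest edge leaving the tree is D–G (5); add D.
Step 4: cheapest edge leaving the tree is C–D (4); add C.
Step 5: cheapest edge leaving the tree is C–E (1); add E.
Step 6: cheapest edge leaving the tree is B–G (9); add B.
Step 7: cheapest edge leaving the tree is F–G (10); add F.
The 4th edge added is C–D.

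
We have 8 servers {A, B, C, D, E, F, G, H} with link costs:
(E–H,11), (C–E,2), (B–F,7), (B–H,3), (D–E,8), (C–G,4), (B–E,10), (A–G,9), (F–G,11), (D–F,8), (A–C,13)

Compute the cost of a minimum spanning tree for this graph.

Kruskal's algorithm — process edges by increasing weight (ties by edge label):
C–E (2): add — endpoints in different components.
B–H (3): add — endpoints in different components.
C–G (4): add — endpoints in different components.
B–F (7): add — endpoints in different components.
D–E (8): add — endpoints in different components.
D–F (8): add — endpoints in different components.
A–G (9): add — endpoints in different components.
MST edges: C–E, B–H, C–G, B–F, D–E, D–F, A–G; total weight 2+3+4+7+8+8+9 = 41.

41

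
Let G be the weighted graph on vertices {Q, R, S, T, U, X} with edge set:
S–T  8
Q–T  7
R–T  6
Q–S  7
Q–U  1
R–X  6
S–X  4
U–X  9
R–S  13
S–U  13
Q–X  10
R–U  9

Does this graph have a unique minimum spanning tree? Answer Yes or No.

Kruskal: consider edges lightest-first.
Q–U (1): add — endpoints in different components.
S–X (4): add — endpoints in different components.
R–T (6): add — endpoints in different components.
R–X (6): add — endpoints in different components.
Q–S (7): add — endpoints in different components.
Non-tree edge Q–T has weight 7, equal to the heaviest edge on its tree cycle — swapping gives another MST of the same weight. Not unique.

No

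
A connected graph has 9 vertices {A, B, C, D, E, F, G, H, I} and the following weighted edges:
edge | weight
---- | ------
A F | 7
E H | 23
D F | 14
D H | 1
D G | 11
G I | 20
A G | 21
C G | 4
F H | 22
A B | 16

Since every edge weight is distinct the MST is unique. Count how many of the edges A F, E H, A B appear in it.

Sort edges by weight, then run Kruskal:
D H (1): add — endpoints in different components.
C G (4): add — endpoints in different components.
A F (7): add — endpoints in different components.
D G (11): add — endpoints in different components.
D F (14): add — endpoints in different components.
A B (16): add — endpoints in different components.
G I (20): add — endpoints in different components.
A G (21): skip — A and G already connected.
F H (22): skip — F and H already connected.
E H (23): add — endpoints in different components.
MST edge set: {D H, C G, A F, D G, D F, A B, G I, E H}.
Of the listed edges, {A F, E H, A B} are in the MST → 3.

3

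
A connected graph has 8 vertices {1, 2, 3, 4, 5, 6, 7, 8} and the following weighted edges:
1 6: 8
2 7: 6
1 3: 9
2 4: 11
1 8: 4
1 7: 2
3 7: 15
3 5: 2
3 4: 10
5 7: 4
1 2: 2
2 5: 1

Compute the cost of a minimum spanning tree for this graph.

Prim's algorithm from 8:
Step 1: frontier [1 8 4] → take 1 8 (4); add 1.
Step 2: frontier [1 2 2, 1 7 2, 1 6 8, 1 3 9] → take 1 2 (2); add 2.
Step 3: frontier [1 7 2, 1 6 8, 1 3 9, 2 5 1, 2 7 6, 2 4 11] → take 2 5 (1); add 5.
Step 4: frontier [1 7 2, 1 6 8, 1 3 9, 2 7 6, 2 4 11, 3 5 2, 5 7 4] → take 3 5 (2); add 3.
Step 5: frontier [1 7 2, 1 6 8, 2 7 6, 2 4 11, 3 4 10, 3 7 15, 5 7 4] → take 1 7 (2); add 7.
Step 6: frontier [1 6 8, 2 4 11, 3 4 10] → take 1 6 (8); add 6.
Step 7: frontier [2 4 11, 3 4 10] → take 3 4 (10); add 4.
MST edges: 1 8, 1 2, 2 5, 3 5, 1 7, 1 6, 3 4; total weight 4+2+1+2+2+8+10 = 29.

29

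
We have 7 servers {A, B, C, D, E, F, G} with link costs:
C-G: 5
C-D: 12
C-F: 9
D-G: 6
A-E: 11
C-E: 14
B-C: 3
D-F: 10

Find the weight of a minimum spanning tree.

48

Kruskal: consider edges lightest-first.
B-C (3): add. Components now {A} {B,C} {D} {E} {F} {G}
C-G (5): add. Components now {A} {B,C,G} {D} {E} {F}
D-G (6): add. Components now {A} {B,C,D,G} {E} {F}
C-F (9): add. Components now {A} {B,C,D,F,G} {E}
D-F (10): skip — D and F already connected.
A-E (11): add. Components now {A,E} {B,C,D,F,G}
C-D (12): skip — C and D already connected.
C-E (14): add. Components now {A,B,C,D,E,F,G}
MST edges: B-C, C-G, D-G, C-F, A-E, C-E; total weight 3+5+6+9+11+14 = 48.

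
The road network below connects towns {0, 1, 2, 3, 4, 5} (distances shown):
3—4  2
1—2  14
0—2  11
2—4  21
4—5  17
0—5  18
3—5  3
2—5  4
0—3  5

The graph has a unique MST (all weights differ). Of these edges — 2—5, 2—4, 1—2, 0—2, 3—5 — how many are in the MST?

3

Kruskal: consider edges lightest-first.
3—4 (2): add — endpoints in different components.
3—5 (3): add — endpoints in different components.
2—5 (4): add — endpoints in different components.
0—3 (5): add — endpoints in different components.
0—2 (11): skip — 0 and 2 already connected.
1—2 (14): add — endpoints in different components.
MST edge set: {3—4, 3—5, 2—5, 0—3, 1—2}.
Of the listed edges, {2—5, 1—2, 3—5} are in the MST → 3.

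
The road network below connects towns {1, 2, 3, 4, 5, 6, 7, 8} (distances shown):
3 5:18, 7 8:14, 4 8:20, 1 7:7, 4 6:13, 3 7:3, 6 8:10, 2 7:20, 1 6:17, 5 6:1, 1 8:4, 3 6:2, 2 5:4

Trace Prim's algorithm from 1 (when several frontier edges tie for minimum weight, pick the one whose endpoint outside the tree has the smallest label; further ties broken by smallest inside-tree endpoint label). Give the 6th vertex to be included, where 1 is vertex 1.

5

Grow the tree from 1 using Prim:
Step 1: cheapest edge leaving the tree is 1 8 (4); add 8.
Step 2: cheapest edge leaving the tree is 1 7 (7); add 7.
Step 3: cheapest edge leaving the tree is 3 7 (3); add 3.
Step 4: cheapest edge leaving the tree is 3 6 (2); add 6.
Step 5: cheapest edge leaving the tree is 5 6 (1); add 5.
Step 6: cheapest edge leaving the tree is 2 5 (4); add 2.
Step 7: cheapest edge leaving the tree is 4 6 (13); add 4.
Vertex order: 1, 8, 7, 3, 6, 5, 2, 4. The 6th vertex is 5.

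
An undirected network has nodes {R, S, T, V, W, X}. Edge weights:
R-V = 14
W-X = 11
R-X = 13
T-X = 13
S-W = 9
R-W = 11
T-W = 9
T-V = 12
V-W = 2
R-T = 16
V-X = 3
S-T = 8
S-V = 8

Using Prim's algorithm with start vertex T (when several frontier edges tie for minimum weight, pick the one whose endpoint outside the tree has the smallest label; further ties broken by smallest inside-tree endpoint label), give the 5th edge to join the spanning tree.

Grow the tree from T using Prim:
Step 1: cheapest edge leaving the tree is S-T (8); add S.
Step 2: cheapest edge leaving the tree is S-V (8); add V.
Step 3: cheapest edge leaving the tree is V-W (2); add W.
Step 4: cheapest edge leaving the tree is V-X (3); add X.
Step 5: cheapest edge leaving the tree is R-W (11); add R.
The 5th edge added is R-W.

R-W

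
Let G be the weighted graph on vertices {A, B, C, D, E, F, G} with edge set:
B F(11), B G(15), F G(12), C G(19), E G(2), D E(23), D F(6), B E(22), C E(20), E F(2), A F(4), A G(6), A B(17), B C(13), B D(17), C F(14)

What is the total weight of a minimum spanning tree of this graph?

Grow the tree from F using Prim:
Step 1: cheapest edge leaving the tree is E F (2); add E.
Step 2: cheapest edge leaving the tree is E G (2); add G.
Step 3: cheapest edge leaving the tree is A F (4); add A.
Step 4: cheapest edge leaving the tree is D F (6); add D.
Step 5: cheapest edge leaving the tree is B F (11); add B.
Step 6: cheapest edge leaving the tree is B C (13); add C.
MST edges: E F, E G, A F, D F, B F, B C; total weight 2+2+4+6+11+13 = 38.

38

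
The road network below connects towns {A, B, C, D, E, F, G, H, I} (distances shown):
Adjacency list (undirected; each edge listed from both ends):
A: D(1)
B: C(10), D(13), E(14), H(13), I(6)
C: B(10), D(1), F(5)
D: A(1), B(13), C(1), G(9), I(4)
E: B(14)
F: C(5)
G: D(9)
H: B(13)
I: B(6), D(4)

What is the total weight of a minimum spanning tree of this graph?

53

Sort edges by weight, then run Kruskal:
A—D (1): add — endpoints in different components.
C—D (1): add — endpoints in different components.
D—I (4): add — endpoints in different components.
C—F (5): add — endpoints in different components.
B—I (6): add — endpoints in different components.
D—G (9): add — endpoints in different components.
B—C (10): skip — B and C already connected.
B—D (13): skip — B and D already connected.
B—H (13): add — endpoints in different components.
B—E (14): add — endpoints in different components.
MST edges: A—D, C—D, D—I, C—F, B—I, D—G, B—H, B—E; total weight 1+1+4+5+6+9+13+14 = 53.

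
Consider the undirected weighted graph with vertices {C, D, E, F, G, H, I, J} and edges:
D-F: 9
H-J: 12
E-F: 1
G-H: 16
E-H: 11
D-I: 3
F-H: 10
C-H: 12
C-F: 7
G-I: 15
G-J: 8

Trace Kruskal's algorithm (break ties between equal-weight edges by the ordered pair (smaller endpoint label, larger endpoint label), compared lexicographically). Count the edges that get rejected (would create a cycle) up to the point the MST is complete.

2

Kruskal: consider edges lightest-first.
E-F (1): add — endpoints in different components.
D-I (3): add — endpoints in different components.
C-F (7): add — endpoints in different components.
G-J (8): add — endpoints in different components.
D-F (9): add — endpoints in different components.
F-H (10): add — endpoints in different components.
E-H (11): skip — E and H already connected.
C-H (12): skip — C and H already connected.
H-J (12): add — endpoints in different components.
Edges rejected before the tree was complete: 2.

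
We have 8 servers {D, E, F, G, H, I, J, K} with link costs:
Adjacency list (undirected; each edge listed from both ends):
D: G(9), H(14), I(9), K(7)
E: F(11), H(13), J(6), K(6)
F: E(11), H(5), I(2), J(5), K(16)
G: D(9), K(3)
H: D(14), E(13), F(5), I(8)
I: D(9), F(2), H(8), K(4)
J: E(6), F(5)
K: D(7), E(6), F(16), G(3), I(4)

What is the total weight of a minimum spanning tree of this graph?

32

Kruskal: consider edges lightest-first.
F-I (2): add — endpoints in different components.
G-K (3): add — endpoints in different components.
I-K (4): add — endpoints in different components.
F-H (5): add — endpoints in different components.
F-J (5): add — endpoints in different components.
E-J (6): add — endpoints in different components.
E-K (6): skip — E and K already connected.
D-K (7): add — endpoints in different components.
MST edges: F-I, G-K, I-K, F-H, F-J, E-J, D-K; total weight 2+3+4+5+5+6+7 = 32.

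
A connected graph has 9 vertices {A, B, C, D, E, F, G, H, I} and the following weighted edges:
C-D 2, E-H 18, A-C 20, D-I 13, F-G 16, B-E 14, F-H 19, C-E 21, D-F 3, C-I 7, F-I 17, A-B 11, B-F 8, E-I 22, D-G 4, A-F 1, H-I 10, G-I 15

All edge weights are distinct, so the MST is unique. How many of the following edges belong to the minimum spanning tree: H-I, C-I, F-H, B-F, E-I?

Kruskal: consider edges lightest-first.
A-F (1): add — endpoints in different components.
C-D (2): add — endpoints in different components.
D-F (3): add — endpoints in different components.
D-G (4): add — endpoints in different components.
C-I (7): add — endpoints in different components.
B-F (8): add — endpoints in different components.
H-I (10): add — endpoints in different components.
A-B (11): skip — A and B already connected.
D-I (13): skip — D and I already connected.
B-E (14): add — endpoints in different components.
MST edge set: {A-F, C-D, D-F, D-G, C-I, B-F, H-I, B-E}.
Of the listed edges, {H-I, C-I, B-F} are in the MST → 3.

3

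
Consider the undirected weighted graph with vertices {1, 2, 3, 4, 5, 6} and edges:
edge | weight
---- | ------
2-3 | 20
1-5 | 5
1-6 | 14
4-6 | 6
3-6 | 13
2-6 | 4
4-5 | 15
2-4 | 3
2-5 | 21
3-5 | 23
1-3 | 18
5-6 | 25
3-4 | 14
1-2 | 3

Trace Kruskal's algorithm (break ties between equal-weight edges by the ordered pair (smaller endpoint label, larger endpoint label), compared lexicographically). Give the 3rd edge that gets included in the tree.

Kruskal's algorithm — process edges by increasing weight (ties by edge label):
1-2 (3): add — endpoints in different components.
2-4 (3): add — endpoints in different components.
2-6 (4): add — endpoints in different components.
1-5 (5): add — endpoints in different components.
4-6 (6): skip — 4 and 6 already connected.
3-6 (13): add — endpoints in different components.
The 3rd edge added is 2-6.

2-6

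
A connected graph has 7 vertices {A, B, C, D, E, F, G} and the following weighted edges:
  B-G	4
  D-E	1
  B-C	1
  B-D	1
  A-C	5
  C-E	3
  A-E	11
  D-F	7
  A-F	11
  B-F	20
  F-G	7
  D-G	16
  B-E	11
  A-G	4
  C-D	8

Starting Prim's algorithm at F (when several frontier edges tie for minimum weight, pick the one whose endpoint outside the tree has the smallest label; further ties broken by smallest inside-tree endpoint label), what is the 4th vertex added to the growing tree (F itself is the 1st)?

C

Grow the tree from F using Prim:
Step 1: cheapest edge leaving the tree is D-F (7); add D.
Step 2: cheapest edge leaving the tree is B-D (1); add B.
Step 3: cheapest edge leaving the tree is B-C (1); add C.
Step 4: cheapest edge leaving the tree is D-E (1); add E.
Step 5: cheapest edge leaving the tree is B-G (4); add G.
Step 6: cheapest edge leaving the tree is A-G (4); add A.
Vertex order: F, D, B, C, E, G, A. The 4th vertex is C.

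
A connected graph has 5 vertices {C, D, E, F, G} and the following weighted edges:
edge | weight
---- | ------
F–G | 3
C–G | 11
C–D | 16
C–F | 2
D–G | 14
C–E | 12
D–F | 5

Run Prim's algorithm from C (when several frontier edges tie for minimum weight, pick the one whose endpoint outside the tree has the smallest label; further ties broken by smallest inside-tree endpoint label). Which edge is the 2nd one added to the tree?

Grow the tree from C using Prim:
Step 1: frontier [C–F 2, C–G 11, C–E 12, C–D 16] → take C–F (2); add F.
Step 2: frontier [C–G 11, C–E 12, C–D 16, F–G 3, D–F 5] → take F–G (3); add G.
Step 3: frontier [C–E 12, C–D 16, D–F 5, D–G 14] → take D–F (5); add D.
Step 4: frontier [C–E 12] → take C–E (12); add E.
The 2nd edge added is F–G.

F-G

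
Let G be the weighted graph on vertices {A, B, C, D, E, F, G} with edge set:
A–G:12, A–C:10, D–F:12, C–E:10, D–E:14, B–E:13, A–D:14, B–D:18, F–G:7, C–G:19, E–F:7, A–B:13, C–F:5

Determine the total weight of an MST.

Prim's algorithm from E:
Step 1: cheapest edge leaving the tree is E–F (7); add F.
Step 2: cheapest edge leaving the tree is C–F (5); add C.
Step 3: cheapest edge leaving the tree is F–G (7); add G.
Step 4: cheapest edge leaving the tree is A–C (10); add A.
Step 5: cheapest edge leaving the tree is D–F (12); add D.
Step 6: cheapest edge leaving the tree is A–B (13); add B.
MST edges: E–F, C–F, F–G, A–C, D–F, A–B; total weight 7+5+7+10+12+13 = 54.

54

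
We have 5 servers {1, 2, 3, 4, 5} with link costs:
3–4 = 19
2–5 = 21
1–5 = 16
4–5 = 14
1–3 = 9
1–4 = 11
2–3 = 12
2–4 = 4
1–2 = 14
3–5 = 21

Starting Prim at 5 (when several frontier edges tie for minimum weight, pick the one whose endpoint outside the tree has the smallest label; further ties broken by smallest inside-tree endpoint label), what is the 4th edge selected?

1-3

Grow the tree from 5 using Prim:
Step 1: cheapest edge leaving the tree is 4–5 (14); add 4.
Step 2: cheapest edge leaving the tree is 2–4 (4); add 2.
Step 3: cheapest edge leaving the tree is 1–4 (11); add 1.
Step 4: cheapest edge leaving the tree is 1–3 (9); add 3.
The 4th edge added is 1–3.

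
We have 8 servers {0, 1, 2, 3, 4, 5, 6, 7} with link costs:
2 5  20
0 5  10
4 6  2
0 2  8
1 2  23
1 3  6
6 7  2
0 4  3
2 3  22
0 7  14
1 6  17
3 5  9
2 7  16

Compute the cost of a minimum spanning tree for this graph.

Sort edges by weight, then run Kruskal:
4 6 (2): add — endpoints in different components.
6 7 (2): add — endpoints in different components.
0 4 (3): add — endpoints in different components.
1 3 (6): add — endpoints in different components.
0 2 (8): add — endpoints in different components.
3 5 (9): add — endpoints in different components.
0 5 (10): add — endpoints in different components.
MST edges: 4 6, 6 7, 0 4, 1 3, 0 2, 3 5, 0 5; total weight 2+2+3+6+8+9+10 = 40.

40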